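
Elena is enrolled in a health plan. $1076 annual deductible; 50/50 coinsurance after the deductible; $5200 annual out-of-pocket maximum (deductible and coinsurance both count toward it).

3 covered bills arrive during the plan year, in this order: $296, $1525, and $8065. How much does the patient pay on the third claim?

Claim 1 — $296: entire amount goes to the deductible. Patient pays $296; OOP now $296.
Claim 2 — $1525: $780 finishes the deductible; $745 goes to coinsurance; 50% of $745 = $372.50. Patient pays $1152.50; OOP now $1448.50.
Claim 3 — $8065: deductible met; 50% of $8065 = $4032.50. Adding that to $1448.50 gives $5481, past the $5200 cap; patient pays only $5200 − $1448.50 = $3751.50.

$3751.50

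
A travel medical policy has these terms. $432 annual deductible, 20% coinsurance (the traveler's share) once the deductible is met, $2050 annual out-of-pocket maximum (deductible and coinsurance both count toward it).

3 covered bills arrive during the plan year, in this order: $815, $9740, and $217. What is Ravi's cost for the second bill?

#1 ($815): $432 to deductible, leaving $383; coinsurance $383 × 20% = $76.60. Traveler owes $508.60 (running OOP $508.60).
#2 ($9740): deductible already satisfied, so traveler's share is 20% × $9740 = $1948. Adding that to $508.60 gives $2456.60, past the $2050 cap; traveler pays only $2050 − $508.60 = $1541.40.

$1541.40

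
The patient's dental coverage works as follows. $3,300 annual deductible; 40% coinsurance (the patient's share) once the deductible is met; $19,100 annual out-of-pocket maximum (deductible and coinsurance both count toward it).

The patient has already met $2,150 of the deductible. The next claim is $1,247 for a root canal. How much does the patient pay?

$1,188.80

Remaining deductible: $3,300 − $2,150 = $1,150.
The remaining $97 (= $1,247 − $1,150) moves to coinsurance.
Patient's 40% share of $97 is $38.80.
Patient responsibility before any cap: $1,150 + $38.80 = $1,188.80.
Total out-of-pocket so far would be $2,150 + $1,188.80 = $3,338.80, below the $19,100 cap — no reduction.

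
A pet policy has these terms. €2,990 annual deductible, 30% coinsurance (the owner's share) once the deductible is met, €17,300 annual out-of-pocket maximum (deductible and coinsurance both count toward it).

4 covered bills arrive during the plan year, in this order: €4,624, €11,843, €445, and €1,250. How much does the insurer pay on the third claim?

Bill 1, €4,624: deductible takes €2,990, €1,634 remains; coinsurance €1,634 × 30% = €490.20. Cost to owner: €3,480.20. OOP to date €3,480.20. Plan pays €4,624 − €3,480.20 = €1,143.80.
Bill 2, €11,843: 30% coinsurance on €11,843 = €3,552.90. Owner pays €3,552.90; OOP now €7,033.10. Insurer: €11,843 − €3,552.90 = €8,290.10.
Bill 3, €445: deductible met; 30% of €445 = €133.50. Cost to owner: €133.50. OOP to date €7,166.60. Plan pays €445 − €133.50 = €311.50.

€311.50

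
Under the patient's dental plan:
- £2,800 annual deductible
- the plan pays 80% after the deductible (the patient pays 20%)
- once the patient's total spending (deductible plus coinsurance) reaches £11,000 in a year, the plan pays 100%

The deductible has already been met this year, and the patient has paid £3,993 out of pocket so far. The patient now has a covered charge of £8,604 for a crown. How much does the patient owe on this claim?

£1,720.80

With the deductible met, the entire £8,604 is subject to coinsurance.
20% of £8,604 = £1,720.80 falls to the patient.
Total out-of-pocket so far would be £3,993 + £1,720.80 = £5,713.80, below the £11,000 cap — no reduction.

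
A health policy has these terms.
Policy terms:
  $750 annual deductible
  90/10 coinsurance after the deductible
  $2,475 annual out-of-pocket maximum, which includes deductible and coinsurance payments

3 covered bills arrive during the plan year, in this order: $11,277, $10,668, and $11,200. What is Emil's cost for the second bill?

$672.30

Claim 1 ($11,277): $750 finishes the deductible; $10,527 goes to coinsurance; 10% of $10,527 = $1,052.70. Patient pays $1,802.70; OOP now $1,802.70.
Claim 2 ($10,668): deductible already satisfied, so patient's share is 10% × $10,668 = $1,066.80. That would push OOP to $2,869.50, over the $2,475 cap, so patient pays $2,475 − $1,802.70 = $672.30.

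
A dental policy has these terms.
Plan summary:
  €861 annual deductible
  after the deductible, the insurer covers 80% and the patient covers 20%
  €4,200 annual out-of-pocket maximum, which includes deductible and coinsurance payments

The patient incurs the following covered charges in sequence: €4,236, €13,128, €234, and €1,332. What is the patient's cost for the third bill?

€38.40

Bill 1, €4,236: deductible takes €861, €3,375 remains; 20% of €3,375 = €675. Patient pays €1,536; OOP now €1,536.
Bill 2, €13,128: 20% coinsurance on €13,128 = €2,625.60. Patient pays €2,625.60; OOP now €4,161.60.
Bill 3, €234: 20% coinsurance on €234 = €46.80. OOP would hit €4,208.40 > €4,200, so the cap limits the patient to €4,200 − €4,161.60 = €38.40.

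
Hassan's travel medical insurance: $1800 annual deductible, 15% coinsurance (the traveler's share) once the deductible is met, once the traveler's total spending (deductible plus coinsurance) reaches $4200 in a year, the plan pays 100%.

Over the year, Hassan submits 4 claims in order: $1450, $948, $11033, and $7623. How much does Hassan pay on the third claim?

$1654.95

Bill 1, $1450: entire amount goes to the deductible. Traveler owes $1450 (running OOP $1450).
Bill 2, $948: $350 to deductible, leaving $598; coinsurance $598 × 15% = $89.70. Traveler owes $439.70 (running OOP $1889.70).
Bill 3, $11033: 15% coinsurance on $11033 = $1654.95. Traveler pays $1654.95; OOP now $3544.65.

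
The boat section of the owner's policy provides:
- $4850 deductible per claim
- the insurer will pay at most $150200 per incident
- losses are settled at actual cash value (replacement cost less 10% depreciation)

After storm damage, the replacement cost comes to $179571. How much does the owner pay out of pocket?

$29371

At 10% depreciation, ACV = $179571 − $17957.10 = $161613.90.
Subtract the deductible: $161613.90 − $4850 = $156763.90.
The $150200 per-incident cap binds; insurer pays $150200.
The owner bears the rest of the original loss: $179571 − $150200 = $29371.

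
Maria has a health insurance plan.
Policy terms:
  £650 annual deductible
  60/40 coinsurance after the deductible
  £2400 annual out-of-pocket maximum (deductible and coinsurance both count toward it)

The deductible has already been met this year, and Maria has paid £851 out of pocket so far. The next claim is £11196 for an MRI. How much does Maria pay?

£1549

With the deductible met, the entire £11196 is subject to coinsurance.
40% of £11196 = £4478.40 falls to the patient.
Year-to-date out-of-pocket would reach £851 + £4478.40 = £5329.40, above the £2400 maximum, so the patient pays only £2400 − £851 = £1549.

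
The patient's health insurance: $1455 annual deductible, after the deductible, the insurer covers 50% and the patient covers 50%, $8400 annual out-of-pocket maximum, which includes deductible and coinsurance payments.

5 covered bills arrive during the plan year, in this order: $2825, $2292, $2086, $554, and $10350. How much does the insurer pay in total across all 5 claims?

$9707

#1 ($2825): $1455 finishes the deductible; $1370 goes to coinsurance; patient's 50% is $685. Patient pays $2140; OOP now $2140. Plan pays $2825 − $2140 = $685.
#2 ($2292): deductible met; 50% of $2292 = $1146. Patient pays $1146; OOP now $3286. Insurer: $2292 − $1146 = $1146.
#3 ($2086): 50% coinsurance on $2086 = $1043. Cost to patient: $1043. OOP to date $4329. Plan pays $2086 − $1043 = $1043.
#4 ($554): deductible already satisfied, so patient's share is 50% × $554 = $277. Patient pays $277; OOP now $4606. Insurer: $554 − $277 = $277.
#5 ($10350): deductible met; 50% of $10350 = $5175. That would push OOP to $9781, over the $8400 cap, so patient pays $8400 − $4606 = $3794. Insurer: $10350 − $3794 = $6556.
Insurer total = bills − patient's total = $18107 − $8400 = $9707.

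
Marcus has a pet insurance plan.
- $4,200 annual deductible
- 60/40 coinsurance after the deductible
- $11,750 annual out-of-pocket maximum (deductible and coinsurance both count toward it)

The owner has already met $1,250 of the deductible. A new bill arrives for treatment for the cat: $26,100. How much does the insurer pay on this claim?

$1,250 of the $4,200 deductible is already met, leaving $2,950.
After the $2,950 deductible portion, $26,100 − $2,950 = $23,150 is subject to coinsurance.
40% of $23,150 = $9,260 falls to the owner.
Owner responsibility before any cap: $2,950 + $9,260 = $12,210.
Year-to-date out-of-pocket would reach $1,250 + $12,210 = $13,460, above the $11,750 maximum, so the owner pays only $11,750 − $1,250 = $10,500.
Insurer pays the balance: $26,100 − $10,500 = $15,600.

$15,600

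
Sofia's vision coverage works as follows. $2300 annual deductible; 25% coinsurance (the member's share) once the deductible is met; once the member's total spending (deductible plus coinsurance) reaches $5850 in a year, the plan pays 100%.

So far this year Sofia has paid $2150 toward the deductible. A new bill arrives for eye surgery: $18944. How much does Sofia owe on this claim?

$3700

$2150 of the $2300 deductible is already met, leaving $150.
The remaining $18794 (= $18944 − $150) moves to coinsurance.
25% of $18794 = $4698.50 falls to the member.
So the member owes $150 + $4698.50 = $4848.50 before any cap.
That would bring total out-of-pocket to $6998.50, past the $5850 cap. The member is capped at $5850 − $2150 = $3700 on this claim.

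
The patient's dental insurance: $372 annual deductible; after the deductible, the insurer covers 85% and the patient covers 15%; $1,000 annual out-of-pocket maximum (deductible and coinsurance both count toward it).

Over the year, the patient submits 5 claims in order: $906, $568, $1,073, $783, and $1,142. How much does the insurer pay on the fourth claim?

Bill 1, $906: $372 finishes the deductible; $534 goes to coinsurance; patient's 15% is $80.10. Patient owes $452.10 (running OOP $452.10). Plan pays $906 − $452.10 = $453.90.
Bill 2, $568: deductible met; 15% of $568 = $85.20. Patient owes $85.20 (running OOP $537.30). Insurer: $568 − $85.20 = $482.80.
Bill 3, $1,073: deductible met; 15% of $1,073 = $160.95. Patient pays $160.95; OOP now $698.25. Insurer: $1,073 − $160.95 = $912.05.
Bill 4, $783: deductible met; 15% of $783 = $117.45. Patient pays $117.45; OOP now $815.70. Insurer: $783 − $117.45 = $665.55.

$665.55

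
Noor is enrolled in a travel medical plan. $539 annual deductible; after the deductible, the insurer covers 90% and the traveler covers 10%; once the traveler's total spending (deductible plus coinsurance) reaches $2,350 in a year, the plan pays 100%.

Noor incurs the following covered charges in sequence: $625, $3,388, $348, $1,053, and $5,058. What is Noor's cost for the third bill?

#1 ($625): $539 to deductible, leaving $86; 10% of $86 = $8.60. Traveler owes $547.60 (running OOP $547.60).
#2 ($3,388): deductible already satisfied, so traveler's share is 10% × $3,388 = $338.80. Traveler pays $338.80; OOP now $886.40.
#3 ($348): deductible met; 10% of $348 = $34.80. Traveler owes $34.80 (running OOP $921.20).

$34.80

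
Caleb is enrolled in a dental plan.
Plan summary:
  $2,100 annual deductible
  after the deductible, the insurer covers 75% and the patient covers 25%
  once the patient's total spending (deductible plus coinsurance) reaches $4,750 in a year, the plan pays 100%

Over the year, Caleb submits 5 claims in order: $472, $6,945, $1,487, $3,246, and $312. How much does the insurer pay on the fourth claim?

$2,434.50

Claim 1 — $472: entire amount goes to the deductible. Cost to patient: $472. OOP to date $472. Insurer: $472 − $472 = $0.
Claim 2 — $6,945: $1,628 finishes the deductible; $5,317 goes to coinsurance; 25% of $5,317 = $1,329.25. Cost to patient: $2,957.25. OOP to date $3,429.25. Insurer: $6,945 − $2,957.25 = $3,987.75.
Claim 3 — $1,487: 25% coinsurance on $1,487 = $371.75. Cost to patient: $371.75. OOP to date $3,801. Plan pays $1,487 − $371.75 = $1,115.25.
Claim 4 — $3,246: deductible already satisfied, so patient's share is 25% × $3,246 = $811.50. Cost to patient: $811.50. OOP to date $4,612.50. Insurer: $3,246 − $811.50 = $2,434.50.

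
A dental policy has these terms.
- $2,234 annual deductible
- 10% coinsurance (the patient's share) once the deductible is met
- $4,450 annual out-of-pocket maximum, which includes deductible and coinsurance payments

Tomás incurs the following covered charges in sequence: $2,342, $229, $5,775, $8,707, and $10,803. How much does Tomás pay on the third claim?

$577.50

#1 ($2,342): $2,234 finishes the deductible; $108 goes to coinsurance; coinsurance $108 × 10% = $10.80. Patient pays $2,244.80; OOP now $2,244.80.
#2 ($229): deductible met; 10% of $229 = $22.90. Patient owes $22.90 (running OOP $2,267.70).
#3 ($5,775): 10% coinsurance on $5,775 = $577.50. Patient owes $577.50 (running OOP $2,845.20).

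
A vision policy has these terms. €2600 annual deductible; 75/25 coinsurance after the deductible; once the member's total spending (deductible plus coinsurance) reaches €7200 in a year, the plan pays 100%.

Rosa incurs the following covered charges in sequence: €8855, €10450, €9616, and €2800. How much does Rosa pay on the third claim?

€423.75

#1 (€8855): €2600 finishes the deductible; €6255 goes to coinsurance; coinsurance €6255 × 25% = €1563.75. Cost to member: €4163.75. OOP to date €4163.75.
#2 (€10450): 25% coinsurance on €10450 = €2612.50. Cost to member: €2612.50. OOP to date €6776.25.
#3 (€9616): 25% coinsurance on €9616 = €2404. OOP would hit €9180.25 > €7200, so the cap limits the member to €7200 − €6776.25 = €423.75.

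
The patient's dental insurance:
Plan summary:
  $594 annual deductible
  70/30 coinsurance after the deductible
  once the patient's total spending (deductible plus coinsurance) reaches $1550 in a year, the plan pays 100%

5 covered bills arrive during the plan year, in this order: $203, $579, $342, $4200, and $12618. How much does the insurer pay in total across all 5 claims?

$16392

#1 ($203): entire amount goes to the deductible. Patient pays $203; OOP now $203. Insurer: $203 − $203 = $0.
#2 ($579): $391 finishes the deductible; $188 goes to coinsurance; coinsurance $188 × 30% = $56.40. Cost to patient: $447.40. OOP to date $650.40. Plan pays $579 − $447.40 = $131.60.
#3 ($342): deductible met; 30% of $342 = $102.60. Patient owes $102.60 (running OOP $753). Insurer: $342 − $102.60 = $239.40.
#4 ($4200): deductible already satisfied, so patient's share is 30% × $4200 = $1260. Adding that to $753 gives $2013, past the $1550 cap; patient pays only $1550 − $753 = $797. Insurer: $4200 − $797 = $3403.
#5 ($12618): deductible met; 30% of $12618 = $3785.40. That would push OOP to $5335.40, over the $1550 cap, so patient pays $1550 − $1550 = $0. Plan pays $12618 − $0 = $12618.
Insurer total = bills − patient's total = $17942 − $1550 = $16392.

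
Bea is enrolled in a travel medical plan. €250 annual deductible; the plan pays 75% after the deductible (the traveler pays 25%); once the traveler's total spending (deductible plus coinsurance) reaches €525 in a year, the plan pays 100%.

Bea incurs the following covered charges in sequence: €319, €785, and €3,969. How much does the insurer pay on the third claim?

#1 (€319): deductible takes €250, €69 remains; 25% of €69 = €17.25. Traveler pays €267.25; OOP now €267.25. Plan pays €319 − €267.25 = €51.75.
#2 (€785): 25% coinsurance on €785 = €196.25. Cost to traveler: €196.25. OOP to date €463.50. Plan pays €785 − €196.25 = €588.75.
#3 (€3,969): deductible met; 25% of €3,969 = €992.25. That would push OOP to €1,455.75, over the €525 cap, so traveler pays €525 − €463.50 = €61.50. Insurer: €3,969 − €61.50 = €3,907.50.

€3,907.50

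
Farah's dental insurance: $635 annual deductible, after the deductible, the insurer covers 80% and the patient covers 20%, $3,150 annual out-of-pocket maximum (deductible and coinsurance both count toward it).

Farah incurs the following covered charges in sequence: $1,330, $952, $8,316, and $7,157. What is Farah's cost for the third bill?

Claim 1 ($1,330): $635 finishes the deductible; $695 goes to coinsurance; coinsurance $695 × 20% = $139. Patient pays $774; OOP now $774.
Claim 2 ($952): deductible met; 20% of $952 = $190.40. Cost to patient: $190.40. OOP to date $964.40.
Claim 3 ($8,316): 20% coinsurance on $8,316 = $1,663.20. Cost to patient: $1,663.20. OOP to date $2,627.60.

$1,663.20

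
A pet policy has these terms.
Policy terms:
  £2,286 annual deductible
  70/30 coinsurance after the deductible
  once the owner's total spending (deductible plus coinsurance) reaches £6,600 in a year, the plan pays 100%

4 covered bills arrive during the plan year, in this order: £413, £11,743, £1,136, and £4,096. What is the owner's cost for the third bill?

Claim 1 — £413: entire amount goes to the deductible. Owner pays £413; OOP now £413.
Claim 2 — £11,743: £1,873 to deductible, leaving £9,870; owner's 30% is £2,961. Owner owes £4,834 (running OOP £5,247).
Claim 3 — £1,136: deductible already satisfied, so owner's share is 30% × £1,136 = £340.80. Owner owes £340.80 (running OOP £5,587.80).

£340.80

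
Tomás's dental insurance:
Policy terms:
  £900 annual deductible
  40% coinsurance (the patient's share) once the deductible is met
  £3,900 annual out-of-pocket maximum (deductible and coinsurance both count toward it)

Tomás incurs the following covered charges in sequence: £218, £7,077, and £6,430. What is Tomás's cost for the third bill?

£442

Claim 1 — £218: entire amount goes to the deductible. Cost to patient: £218. OOP to date £218.
Claim 2 — £7,077: £682 finishes the deductible; £6,395 goes to coinsurance; 40% of £6,395 = £2,558. Patient pays £3,240; OOP now £3,458.
Claim 3 — £6,430: 40% coinsurance on £6,430 = £2,572. That would push OOP to £6,030, over the £3,900 cap, so patient pays £3,900 − £3,458 = £442.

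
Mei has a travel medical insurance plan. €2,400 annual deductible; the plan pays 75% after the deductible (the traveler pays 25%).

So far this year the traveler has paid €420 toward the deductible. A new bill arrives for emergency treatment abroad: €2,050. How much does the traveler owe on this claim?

€1,997.50

Remaining deductible: €2,400 − €420 = €1,980.
After the €1,980 deductible portion, €2,050 − €1,980 = €70 is subject to coinsurance.
Coinsurance: €70 × 25% = €17.50.
That puts the traveler's cost at €1,980 + €17.50 = €1,997.50.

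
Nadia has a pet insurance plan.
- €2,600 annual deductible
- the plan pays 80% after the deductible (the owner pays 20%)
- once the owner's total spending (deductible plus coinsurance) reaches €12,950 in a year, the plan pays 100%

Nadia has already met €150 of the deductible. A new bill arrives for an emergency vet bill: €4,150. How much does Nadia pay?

€150 of the €2,600 deductible is already met, leaving €2,450.
That leaves €4,150 − €2,450 = €1,700 for coinsurance.
20% of €1,700 = €340 falls to the owner.
That puts the owner's cost at €2,450 + €340 = €2,790 before any cap.
Total out-of-pocket so far would be €150 + €2,790 = €2,940, below the €12,950 cap — no reduction.

€2,790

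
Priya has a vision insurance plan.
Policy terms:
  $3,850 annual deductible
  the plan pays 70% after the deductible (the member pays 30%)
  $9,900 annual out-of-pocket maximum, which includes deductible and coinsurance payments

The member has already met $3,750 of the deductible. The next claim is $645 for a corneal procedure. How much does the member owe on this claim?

Remaining deductible: $3,850 − $3,750 = $100.
That leaves $645 − $100 = $545 for coinsurance.
30% of $545 = $163.50 falls to the member.
So the member owes $100 + $163.50 = $263.50 before any cap.
Total out-of-pocket so far would be $3,750 + $263.50 = $4,013.50, below the $9,900 cap — no reduction.

$263.50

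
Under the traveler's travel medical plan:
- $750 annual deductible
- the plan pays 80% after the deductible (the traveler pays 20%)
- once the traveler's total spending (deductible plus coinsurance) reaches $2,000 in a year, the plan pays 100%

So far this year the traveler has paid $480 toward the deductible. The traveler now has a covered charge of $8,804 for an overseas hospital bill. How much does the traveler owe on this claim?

Remaining deductible: $750 − $480 = $270.
That leaves $8,804 − $270 = $8,534 for coinsurance.
Coinsurance: $8,534 × 20% = $1,706.80.
Traveler responsibility before any cap: $270 + $1,706.80 = $1,976.80.
That would bring total out-of-pocket to $2,456.80, past the $2,000 cap. The traveler is capped at $2,000 − $480 = $1,520 on this claim.

$1,520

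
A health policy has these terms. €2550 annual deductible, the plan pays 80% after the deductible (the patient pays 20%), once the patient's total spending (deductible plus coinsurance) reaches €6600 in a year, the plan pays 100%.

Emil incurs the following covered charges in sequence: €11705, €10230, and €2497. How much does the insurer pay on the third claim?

€2324

Claim 1 (€11705): €2550 to deductible, leaving €9155; coinsurance €9155 × 20% = €1831. Patient owes €4381 (running OOP €4381). Plan pays €11705 − €4381 = €7324.
Claim 2 (€10230): deductible already satisfied, so patient's share is 20% × €10230 = €2046. Cost to patient: €2046. OOP to date €6427. Plan pays €10230 − €2046 = €8184.
Claim 3 (€2497): 20% coinsurance on €2497 = €499.40. OOP would hit €6926.40 > €6600, so the cap limits the patient to €6600 − €6427 = €173. Insurer: €2497 − €173 = €2324.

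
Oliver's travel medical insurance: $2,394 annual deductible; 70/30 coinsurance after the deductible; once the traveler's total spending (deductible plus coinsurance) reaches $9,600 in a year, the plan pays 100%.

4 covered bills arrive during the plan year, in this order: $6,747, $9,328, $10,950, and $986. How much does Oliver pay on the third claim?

Claim 1 — $6,747: $2,394 to deductible, leaving $4,353; coinsurance $4,353 × 30% = $1,305.90. Cost to traveler: $3,699.90. OOP to date $3,699.90.
Claim 2 — $9,328: deductible met; 30% of $9,328 = $2,798.40. Cost to traveler: $2,798.40. OOP to date $6,498.30.
Claim 3 — $10,950: 30% coinsurance on $10,950 = $3,285. That would push OOP to $9,783.30, over the $9,600 cap, so traveler pays $9,600 − $6,498.30 = $3,101.70.

$3,101.70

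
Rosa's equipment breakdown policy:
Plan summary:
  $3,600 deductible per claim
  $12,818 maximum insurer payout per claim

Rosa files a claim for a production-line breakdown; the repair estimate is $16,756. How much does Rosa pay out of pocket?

Less the $3,600 deductible: $16,756 − $3,600 = $13,156.
The $12,818 per-incident cap binds; insurer pays $12,818.
The business owner bears the rest of the original loss: $16,756 − $12,818 = $3,938.

$3,938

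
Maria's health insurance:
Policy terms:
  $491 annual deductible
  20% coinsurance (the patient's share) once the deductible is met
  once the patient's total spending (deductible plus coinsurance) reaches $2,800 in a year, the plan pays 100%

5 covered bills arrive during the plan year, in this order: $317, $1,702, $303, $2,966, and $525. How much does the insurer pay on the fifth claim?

$420

Claim 1 — $317: entire amount goes to the deductible. Patient owes $317 (running OOP $317). Insurer: $317 − $317 = $0.
Claim 2 — $1,702: deductible takes $174, $1,528 remains; patient's 20% is $305.60. Cost to patient: $479.60. OOP to date $796.60. Insurer: $1,702 − $479.60 = $1,222.40.
Claim 3 — $303: deductible met; 20% of $303 = $60.60. Cost to patient: $60.60. OOP to date $857.20. Plan pays $303 − $60.60 = $242.40.
Claim 4 — $2,966: deductible already satisfied, so patient's share is 20% × $2,966 = $593.20. Patient owes $593.20 (running OOP $1,450.40). Plan pays $2,966 − $593.20 = $2,372.80.
Claim 5 — $525: 20% coinsurance on $525 = $105. Patient owes $105 (running OOP $1,555.40). Insurer: $525 − $105 = $420.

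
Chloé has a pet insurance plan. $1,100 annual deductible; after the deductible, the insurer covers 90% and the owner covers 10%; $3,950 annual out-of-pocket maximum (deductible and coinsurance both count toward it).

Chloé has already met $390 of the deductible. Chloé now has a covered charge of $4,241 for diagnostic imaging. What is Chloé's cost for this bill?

$1,063.10

Deductible still to meet: $1,100 − $390 = $710.
That leaves $4,241 − $710 = $3,531 for coinsurance.
10% of $3,531 = $353.10 falls to the owner.
Owner responsibility before any cap: $710 + $353.10 = $1,063.10.
Year-to-date out-of-pocket becomes $390 + $1,063.10 = $1,453.10, still under the $3,950 maximum, so no cap applies.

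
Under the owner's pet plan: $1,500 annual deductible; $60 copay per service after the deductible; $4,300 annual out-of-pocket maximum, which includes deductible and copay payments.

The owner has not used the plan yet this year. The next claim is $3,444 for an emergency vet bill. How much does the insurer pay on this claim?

Deductible not yet touched, so the first $1,500 of the bill goes to the deductible.
After the $1,500 deductible portion, $3,444 − $1,500 = $1,944 is subject to the copay.
Copay on this service: $60.
So the owner owes $1,500 + $60 = $1,560 before any cap.
Total out-of-pocket so far would be $0 + $1,560 = $1,560, below the $4,300 cap — no reduction.
The insurer covers the remainder: $3,444 − $1,560 = $1,884.

$1,884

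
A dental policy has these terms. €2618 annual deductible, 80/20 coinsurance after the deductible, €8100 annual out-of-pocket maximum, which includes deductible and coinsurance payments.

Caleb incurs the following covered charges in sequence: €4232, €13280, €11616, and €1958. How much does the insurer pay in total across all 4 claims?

Claim 1 — €4232: €2618 to deductible, leaving €1614; coinsurance €1614 × 20% = €322.80. Patient owes €2940.80 (running OOP €2940.80). Plan pays €4232 − €2940.80 = €1291.20.
Claim 2 — €13280: deductible met; 20% of €13280 = €2656. Cost to patient: €2656. OOP to date €5596.80. Plan pays €13280 − €2656 = €10624.
Claim 3 — €11616: deductible already satisfied, so patient's share is 20% × €11616 = €2323.20. Patient owes €2323.20 (running OOP €7920). Plan pays €11616 − €2323.20 = €9292.80.
Claim 4 — €1958: deductible already satisfied, so patient's share is 20% × €1958 = €391.60. OOP would hit €8311.60 > €8100, so the cap limits the patient to €8100 − €7920 = €180. Plan pays €1958 − €180 = €1778.
Insurer total: €1291.20 + €10624 + €9292.80 + €1778 = €22986.

€22986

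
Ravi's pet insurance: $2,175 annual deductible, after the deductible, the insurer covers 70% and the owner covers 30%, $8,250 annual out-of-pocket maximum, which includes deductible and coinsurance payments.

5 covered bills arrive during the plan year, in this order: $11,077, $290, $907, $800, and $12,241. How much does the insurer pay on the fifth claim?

$9,435.70

#1 ($11,077): $2,175 to deductible, leaving $8,902; 30% of $8,902 = $2,670.60. Cost to owner: $4,845.60. OOP to date $4,845.60. Plan pays $11,077 − $4,845.60 = $6,231.40.
#2 ($290): 30% coinsurance on $290 = $87. Owner owes $87 (running OOP $4,932.60). Plan pays $290 − $87 = $203.
#3 ($907): 30% coinsurance on $907 = $272.10. Owner pays $272.10; OOP now $5,204.70. Plan pays $907 − $272.10 = $634.90.
#4 ($800): 30% coinsurance on $800 = $240. Owner pays $240; OOP now $5,444.70. Insurer: $800 − $240 = $560.
#5 ($12,241): 30% coinsurance on $12,241 = $3,672.30. Adding that to $5,444.70 gives $9,117, past the $8,250 cap; owner pays only $8,250 − $5,444.70 = $2,805.30. Insurer: $12,241 − $2,805.30 = $9,435.70.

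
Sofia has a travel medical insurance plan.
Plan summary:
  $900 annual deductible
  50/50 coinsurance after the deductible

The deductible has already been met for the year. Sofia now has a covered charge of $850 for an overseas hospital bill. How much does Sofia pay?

The deductible is already satisfied, so the full bill goes to coinsurance.
Traveler's 50% share of $850 is $425.

$425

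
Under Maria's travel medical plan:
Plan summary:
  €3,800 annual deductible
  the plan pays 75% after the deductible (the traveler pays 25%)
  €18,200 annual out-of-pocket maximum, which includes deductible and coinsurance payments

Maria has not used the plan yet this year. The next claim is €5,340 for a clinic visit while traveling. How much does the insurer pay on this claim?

€1,155

Nothing has been paid toward the €3,800 deductible, so the first €3,800 of this charge is applied there.
After the €3,800 deductible portion, €5,340 − €3,800 = €1,540 is subject to coinsurance.
25% of €1,540 = €385 falls to the traveler.
That puts the traveler's cost at €3,800 + €385 = €4,185 before any cap.
Total out-of-pocket so far would be €0 + €4,185 = €4,185, below the €18,200 cap — no reduction.
The insurer covers the remainder: €5,340 − €4,185 = €1,155.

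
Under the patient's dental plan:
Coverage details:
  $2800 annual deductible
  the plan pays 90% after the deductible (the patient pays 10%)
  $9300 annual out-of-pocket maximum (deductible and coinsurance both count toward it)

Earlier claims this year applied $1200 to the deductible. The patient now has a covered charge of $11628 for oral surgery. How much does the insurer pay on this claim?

Remaining deductible: $2800 − $1200 = $1600.
That leaves $11628 − $1600 = $10028 for coinsurance.
Patient's 10% share of $10028 is $1002.80.
That puts the patient's cost at $1600 + $1002.80 = $2602.80 before any cap.
Cumulative spending $1200 + $2602.80 = $3802.80 stays under the $9300 maximum.
Insurer pays the balance: $11628 − $2602.80 = $9025.20.

$9025.20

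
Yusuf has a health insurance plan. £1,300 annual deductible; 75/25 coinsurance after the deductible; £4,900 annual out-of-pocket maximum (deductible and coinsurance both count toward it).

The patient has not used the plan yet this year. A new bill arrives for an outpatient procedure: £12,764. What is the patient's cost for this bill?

The full £1,300 deductible is still open; £1,300 of this bill applies to it.
The remaining £11,464 (= £12,764 − £1,300) moves to coinsurance.
Patient's 25% share of £11,464 is £2,866.
So the patient owes £1,300 + £2,866 = £4,166 before any cap.
Total out-of-pocket so far would be £0 + £4,166 = £4,166, below the £4,900 cap — no reduction.

£4,166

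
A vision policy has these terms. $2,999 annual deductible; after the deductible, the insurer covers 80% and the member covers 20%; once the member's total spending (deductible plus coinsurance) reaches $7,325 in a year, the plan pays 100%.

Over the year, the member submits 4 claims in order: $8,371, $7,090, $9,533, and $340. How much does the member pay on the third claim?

Bill 1, $8,371: $2,999 finishes the deductible; $5,372 goes to coinsurance; 20% of $5,372 = $1,074.40. Member pays $4,073.40; OOP now $4,073.40.
Bill 2, $7,090: deductible already satisfied, so member's share is 20% × $7,090 = $1,418. Member owes $1,418 (running OOP $5,491.40).
Bill 3, $9,533: deductible met; 20% of $9,533 = $1,906.60. Adding that to $5,491.40 gives $7,398, past the $7,325 cap; member pays only $7,325 − $5,491.40 = $1,833.60.

$1,833.60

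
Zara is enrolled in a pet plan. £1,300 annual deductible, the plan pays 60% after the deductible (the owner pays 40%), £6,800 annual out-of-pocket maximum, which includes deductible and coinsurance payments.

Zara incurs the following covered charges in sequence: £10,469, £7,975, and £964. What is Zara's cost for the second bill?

£1,832.40

#1 (£10,469): £1,300 to deductible, leaving £9,169; owner's 40% is £3,667.60. Owner pays £4,967.60; OOP now £4,967.60.
#2 (£7,975): 40% coinsurance on £7,975 = £3,190. Adding that to £4,967.60 gives £8,157.60, past the £6,800 cap; owner pays only £6,800 − £4,967.60 = £1,832.40.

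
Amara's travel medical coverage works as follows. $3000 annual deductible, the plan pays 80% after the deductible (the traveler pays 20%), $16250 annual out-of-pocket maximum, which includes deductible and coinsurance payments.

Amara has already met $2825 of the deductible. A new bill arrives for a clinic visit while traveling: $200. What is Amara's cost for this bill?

Deductible still to meet: $3000 − $2825 = $175.
The remaining $25 (= $200 − $175) moves to coinsurance.
Coinsurance: $25 × 20% = $5.
So the traveler owes $175 + $5 = $180 before any cap.
Year-to-date out-of-pocket becomes $2825 + $180 = $3005, still under the $16250 maximum, so no cap applies.

$180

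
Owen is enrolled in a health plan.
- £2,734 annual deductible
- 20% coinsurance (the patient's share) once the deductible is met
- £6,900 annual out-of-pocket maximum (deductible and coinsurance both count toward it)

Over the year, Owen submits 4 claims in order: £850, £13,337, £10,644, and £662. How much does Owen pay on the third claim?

£1,875.40

Claim 1 (£850): entire amount goes to the deductible. Cost to patient: £850. OOP to date £850.
Claim 2 (£13,337): £1,884 finishes the deductible; £11,453 goes to coinsurance; patient's 20% is £2,290.60. Cost to patient: £4,174.60. OOP to date £5,024.60.
Claim 3 (£10,644): deductible met; 20% of £10,644 = £2,128.80. Adding that to £5,024.60 gives £7,153.40, past the £6,900 cap; patient pays only £6,900 − £5,024.60 = £1,875.40.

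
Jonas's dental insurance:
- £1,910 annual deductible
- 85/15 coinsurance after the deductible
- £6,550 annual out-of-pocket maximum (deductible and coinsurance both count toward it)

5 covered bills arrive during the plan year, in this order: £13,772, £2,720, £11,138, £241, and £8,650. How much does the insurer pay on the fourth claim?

Claim 1 — £13,772: £1,910 to deductible, leaving £11,862; 15% of £11,862 = £1,779.30. Patient pays £3,689.30; OOP now £3,689.30. Plan pays £13,772 − £3,689.30 = £10,082.70.
Claim 2 — £2,720: deductible met; 15% of £2,720 = £408. Patient owes £408 (running OOP £4,097.30). Plan pays £2,720 − £408 = £2,312.
Claim 3 — £11,138: deductible already satisfied, so patient's share is 15% × £11,138 = £1,670.70. Patient pays £1,670.70; OOP now £5,768. Insurer: £11,138 − £1,670.70 = £9,467.30.
Claim 4 — £241: 15% coinsurance on £241 = £36.15. Cost to patient: £36.15. OOP to date £5,804.15. Insurer: £241 − £36.15 = £204.85.

£204.85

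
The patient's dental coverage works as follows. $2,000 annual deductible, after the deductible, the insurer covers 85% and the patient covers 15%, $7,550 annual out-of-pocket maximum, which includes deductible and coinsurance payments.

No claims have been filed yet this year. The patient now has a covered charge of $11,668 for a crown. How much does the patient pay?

The full $2,000 deductible is still open; $2,000 of this bill applies to it.
After the $2,000 deductible portion, $11,668 − $2,000 = $9,668 is subject to coinsurance.
Coinsurance: $9,668 × 15% = $1,450.20.
Patient responsibility before any cap: $2,000 + $1,450.20 = $3,450.20.
Cumulative spending $0 + $3,450.20 = $3,450.20 stays under the $7,550 maximum.

$3,450.20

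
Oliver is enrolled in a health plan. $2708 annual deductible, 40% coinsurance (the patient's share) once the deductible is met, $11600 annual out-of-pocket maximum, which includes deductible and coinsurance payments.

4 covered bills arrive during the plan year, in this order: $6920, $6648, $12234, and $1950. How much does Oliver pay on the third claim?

#1 ($6920): $2708 to deductible, leaving $4212; 40% of $4212 = $1684.80. Patient owes $4392.80 (running OOP $4392.80).
#2 ($6648): 40% coinsurance on $6648 = $2659.20. Cost to patient: $2659.20. OOP to date $7052.
#3 ($12234): deductible already satisfied, so patient's share is 40% × $12234 = $4893.60. OOP would hit $11945.60 > $11600, so the cap limits the patient to $11600 − $7052 = $4548.

$4548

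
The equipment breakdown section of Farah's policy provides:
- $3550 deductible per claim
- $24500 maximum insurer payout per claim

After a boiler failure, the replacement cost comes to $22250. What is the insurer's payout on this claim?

$18700

After the deductible, $22250 − $3550 = $18700 remains.
$18700 is within the $24500 limit, so the insurer pays $18700.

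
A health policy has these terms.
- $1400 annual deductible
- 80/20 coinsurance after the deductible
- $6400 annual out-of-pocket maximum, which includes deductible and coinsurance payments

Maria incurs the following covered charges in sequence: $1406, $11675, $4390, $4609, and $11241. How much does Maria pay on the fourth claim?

Claim 1 — $1406: deductible takes $1400, $6 remains; patient's 20% is $1.20. Patient owes $1401.20 (running OOP $1401.20).
Claim 2 — $11675: deductible already satisfied, so patient's share is 20% × $11675 = $2335. Patient pays $2335; OOP now $3736.20.
Claim 3 — $4390: 20% coinsurance on $4390 = $878. Patient owes $878 (running OOP $4614.20).
Claim 4 — $4609: deductible met; 20% of $4609 = $921.80. Patient pays $921.80; OOP now $5536.

$921.80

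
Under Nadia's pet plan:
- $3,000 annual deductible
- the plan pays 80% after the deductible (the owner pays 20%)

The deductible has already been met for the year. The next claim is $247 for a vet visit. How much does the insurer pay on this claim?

$197.60

The deductible is already satisfied, so the full bill goes to coinsurance.
Coinsurance: $247 × 20% = $49.40.
The insurer covers the remainder: $247 − $49.40 = $197.60.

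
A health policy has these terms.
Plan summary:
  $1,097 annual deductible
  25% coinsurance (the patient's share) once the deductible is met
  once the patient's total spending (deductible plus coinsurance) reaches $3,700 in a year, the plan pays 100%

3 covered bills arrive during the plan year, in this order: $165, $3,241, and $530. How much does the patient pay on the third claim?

#1 ($165): all of it applies to the deductible. Cost to patient: $165. OOP to date $165.
#2 ($3,241): $932 to deductible, leaving $2,309; coinsurance $2,309 × 25% = $577.25. Cost to patient: $1,509.25. OOP to date $1,674.25.
#3 ($530): deductible already satisfied, so patient's share is 25% × $530 = $132.50. Cost to patient: $132.50. OOP to date $1,806.75.

$132.50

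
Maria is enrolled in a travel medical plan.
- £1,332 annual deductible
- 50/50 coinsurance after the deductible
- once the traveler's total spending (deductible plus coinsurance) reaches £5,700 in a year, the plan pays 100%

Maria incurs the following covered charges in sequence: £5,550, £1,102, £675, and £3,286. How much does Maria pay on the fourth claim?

£1,370.50

Bill 1, £5,550: £1,332 to deductible, leaving £4,218; coinsurance £4,218 × 50% = £2,109. Traveler pays £3,441; OOP now £3,441.
Bill 2, £1,102: 50% coinsurance on £1,102 = £551. Traveler owes £551 (running OOP £3,992).
Bill 3, £675: 50% coinsurance on £675 = £337.50. Traveler owes £337.50 (running OOP £4,329.50).
Bill 4, £3,286: deductible met; 50% of £3,286 = £1,643. That would push OOP to £5,972.50, over the £5,700 cap, so traveler pays £5,700 − £4,329.50 = £1,370.50.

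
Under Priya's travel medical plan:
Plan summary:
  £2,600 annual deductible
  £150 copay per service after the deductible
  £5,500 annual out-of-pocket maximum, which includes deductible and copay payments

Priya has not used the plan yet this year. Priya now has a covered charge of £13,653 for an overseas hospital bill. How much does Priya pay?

£2,750

The full £2,600 deductible is still open; £2,600 of this bill applies to it.
That leaves £13,653 − £2,600 = £11,053 for the copay.
Copay on this service: £150.
That puts the traveler's cost at £2,600 + £150 = £2,750 before any cap.
Cumulative spending £0 + £2,750 = £2,750 stays under the £5,500 maximum.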